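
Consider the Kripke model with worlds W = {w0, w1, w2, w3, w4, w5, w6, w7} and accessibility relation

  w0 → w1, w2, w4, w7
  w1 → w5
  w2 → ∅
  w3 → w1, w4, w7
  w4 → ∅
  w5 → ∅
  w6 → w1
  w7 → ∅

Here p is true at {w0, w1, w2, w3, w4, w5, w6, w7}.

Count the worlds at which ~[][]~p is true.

w0: [][]~p is F. ✓
w1: [][]~p is T. ✗
w2: [][]~p is T. ✗
w3: [][]~p is F. ✓
w4: [][]~p is T. ✗
w5: [][]~p is T. ✗
w6: [][]~p is F. ✓
w7: [][]~p is T. ✗
Satisfying worlds: {w0, w3, w6}.

3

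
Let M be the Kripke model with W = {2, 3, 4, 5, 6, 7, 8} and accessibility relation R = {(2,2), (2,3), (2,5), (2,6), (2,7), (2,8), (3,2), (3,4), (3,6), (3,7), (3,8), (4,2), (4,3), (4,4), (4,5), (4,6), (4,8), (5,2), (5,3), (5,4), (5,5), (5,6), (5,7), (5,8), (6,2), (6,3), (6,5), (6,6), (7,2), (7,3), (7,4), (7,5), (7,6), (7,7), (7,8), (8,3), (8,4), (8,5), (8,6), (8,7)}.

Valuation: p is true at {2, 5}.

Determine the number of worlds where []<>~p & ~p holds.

5

2: []<>~p is T, ~p is F. ✗
3: []<>~p is T, ~p is T. ✓
4: []<>~p is T, ~p is T. ✓
5: []<>~p is T, ~p is F. ✗
6: []<>~p is T, ~p is T. ✓
7: []<>~p is T, ~p is T. ✓
8: []<>~p is T, ~p is T. ✓
Satisfying worlds: {3, 4, 6, 7, 8}.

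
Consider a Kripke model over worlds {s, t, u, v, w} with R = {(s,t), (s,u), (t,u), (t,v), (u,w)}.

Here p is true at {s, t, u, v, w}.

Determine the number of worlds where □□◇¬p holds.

s: successors {t, u}; □◇¬p there: t:F, u:F. ✗
t: successors {u, v}; □◇¬p there: u:F, v:T. ✗
u: successors {w}; □◇¬p there: w:T. ✓
v: no successors, so □□◇¬p holds vacuously. ✓
w: no successors, so □□◇¬p holds vacuously. ✓
Satisfying worlds: {u, v, w}.

3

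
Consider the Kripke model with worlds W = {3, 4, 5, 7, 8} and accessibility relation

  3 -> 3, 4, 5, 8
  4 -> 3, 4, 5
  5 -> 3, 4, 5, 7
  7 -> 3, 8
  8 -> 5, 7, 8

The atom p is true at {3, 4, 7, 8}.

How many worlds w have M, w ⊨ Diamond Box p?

2

3: successors {3, 4, 5, 8}; Box p there: 3:F, 4:F, 5:F, 8:F. ✗
4: successors {3, 4, 5}; Box p there: 3:F, 4:F, 5:F. ✗
5: successors {3, 4, 5, 7}; Box p there: 3:F, 4:F, 5:F, 7:T. ✓
7: successors {3, 8}; Box p there: 3:F, 8:F. ✗
8: successors {5, 7, 8}; Box p there: 5:F, 7:T, 8:F. ✓
Satisfying worlds: {5, 8}.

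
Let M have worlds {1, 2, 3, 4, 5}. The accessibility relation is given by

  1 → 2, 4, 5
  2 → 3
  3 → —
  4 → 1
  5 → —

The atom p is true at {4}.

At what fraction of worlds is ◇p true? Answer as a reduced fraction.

1: successors {2, 4, 5}; p there: 2:F, 4:T, 5:F. ✓
2: successors {3}; p there: 3:F. ✗
3: no successors, so ◇p fails. ✗
4: successors {1}; p there: 1:F. ✗
5: no successors, so ◇p fails. ✗
That's 1 of 5 worlds, so 1/5.

1/5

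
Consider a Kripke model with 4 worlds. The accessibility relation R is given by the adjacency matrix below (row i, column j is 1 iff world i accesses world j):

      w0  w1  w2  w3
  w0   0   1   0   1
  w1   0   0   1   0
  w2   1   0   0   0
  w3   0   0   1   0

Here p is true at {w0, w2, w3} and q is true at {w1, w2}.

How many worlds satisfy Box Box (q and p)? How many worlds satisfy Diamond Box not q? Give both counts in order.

1 and 2

For Box Box (q and p):
w0: successors {w1, w3}; Box (q and p) there: w1:T, w3:T. ✓
w1: successors {w2}; Box (q and p) there: w2:F. ✗
w2: successors {w0}; Box (q and p) there: w0:F. ✗
w3: successors {w2}; Box (q and p) there: w2:F. ✗
— 1 world.
For Diamond Box not q:
w0: successors {w1, w3}; Box not q there: w1:F, w3:F. ✗
w1: successors {w2}; Box not q there: w2:T. ✓
w2: successors {w0}; Box not q there: w0:F. ✗
w3: successors {w2}; Box not q there: w2:T. ✓
— 2 worlds.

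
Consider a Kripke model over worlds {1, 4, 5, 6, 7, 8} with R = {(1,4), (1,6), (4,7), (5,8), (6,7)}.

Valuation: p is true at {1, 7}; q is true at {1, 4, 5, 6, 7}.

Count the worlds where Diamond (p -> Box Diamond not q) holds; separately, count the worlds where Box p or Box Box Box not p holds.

4 and 6

For Diamond (p -> Box Diamond not q):
1: successors {4, 6}; p -> Box Diamond not q there: 4:T, 6:T. ✓
4: successors {7}; p -> Box Diamond not q there: 7:T. ✓
5: successors {8}; p -> Box Diamond not q there: 8:T. ✓
6: successors {7}; p -> Box Diamond not q there: 7:T. ✓
7: no successors, so Diamond (p -> Box Diamond not q) fails. ✗
8: no successors, so Diamond (p -> Box Diamond not q) fails. ✗
— 4 worlds.
For Box p or Box Box Box not p:
1: Box p is F, Box Box Box not p is T. ✓
4: Box p is T, Box Box Box not p is T. ✓
5: Box p is F, Box Box Box not p is T. ✓
6: Box p is T, Box Box Box not p is T. ✓
7: Box p is T, Box Box Box not p is T. ✓
8: Box p is T, Box Box Box not p is T. ✓
— 6 worlds.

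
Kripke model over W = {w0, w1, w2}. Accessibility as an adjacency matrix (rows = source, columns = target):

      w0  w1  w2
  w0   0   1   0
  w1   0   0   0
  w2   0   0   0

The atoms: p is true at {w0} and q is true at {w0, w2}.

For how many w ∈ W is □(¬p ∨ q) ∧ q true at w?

w0: □(¬p ∨ q) is T, q is T. ✓
w1: □(¬p ∨ q) is T, q is F. ✗
w2: □(¬p ∨ q) is T, q is T. ✓
Satisfying worlds: {w0, w2}.

2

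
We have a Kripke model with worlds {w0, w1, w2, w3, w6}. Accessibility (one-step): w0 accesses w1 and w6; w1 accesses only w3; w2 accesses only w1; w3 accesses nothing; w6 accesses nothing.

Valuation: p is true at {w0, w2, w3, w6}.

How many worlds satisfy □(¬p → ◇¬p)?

3

w0: successors {w1, w6}; ¬p → ◇¬p there: w1:F, w6:T. ✗
w1: successors {w3}; ¬p → ◇¬p there: w3:T. ✓
w2: successors {w1}; ¬p → ◇¬p there: w1:F. ✗
w3: no successors, so □(¬p → ◇¬p) holds vacuously. ✓
w6: no successors, so □(¬p → ◇¬p) holds vacuously. ✓
Satisfying worlds: {w1, w3, w6}.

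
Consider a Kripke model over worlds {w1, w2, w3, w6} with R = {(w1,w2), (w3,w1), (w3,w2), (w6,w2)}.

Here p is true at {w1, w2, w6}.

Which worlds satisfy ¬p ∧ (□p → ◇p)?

{w3}

w1: ¬p is F, □p → ◇p is T. ✗
w2: ¬p is F, □p → ◇p is F. ✗
w3: ¬p is T, □p → ◇p is T. ✓
w6: ¬p is F, □p → ◇p is T. ✗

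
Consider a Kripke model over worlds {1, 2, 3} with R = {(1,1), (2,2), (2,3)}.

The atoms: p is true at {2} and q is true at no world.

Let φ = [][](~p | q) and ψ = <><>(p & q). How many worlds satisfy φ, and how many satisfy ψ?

For [][](~p | q):
1: successors {1}; [](~p | q) there: 1:T. ✓
2: successors {2, 3}; [](~p | q) there: 2:F, 3:T. ✗
3: no successors, so [][](~p | q) holds vacuously. ✓
— 2 worlds.
For <><>(p & q):
1: successors {1}; <>(p & q) there: 1:F. ✗
2: successors {2, 3}; <>(p & q) there: 2:F, 3:F. ✗
3: no successors, so <><>(p & q) fails. ✗
— 0 worlds.

2 and 0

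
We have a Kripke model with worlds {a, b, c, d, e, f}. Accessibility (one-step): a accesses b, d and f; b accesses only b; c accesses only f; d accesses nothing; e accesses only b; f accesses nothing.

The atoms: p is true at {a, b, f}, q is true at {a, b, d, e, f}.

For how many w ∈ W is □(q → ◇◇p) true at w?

4

a: successors {b, d, f}; q → ◇◇p there: b:T, d:F, f:F. ✗
b: successors {b}; q → ◇◇p there: b:T. ✓
c: successors {f}; q → ◇◇p there: f:F. ✗
d: no successors, so □(q → ◇◇p) holds vacuously. ✓
e: successors {b}; q → ◇◇p there: b:T. ✓
f: no successors, so □(q → ◇◇p) holds vacuously. ✓
Satisfying worlds: {b, d, e, f}.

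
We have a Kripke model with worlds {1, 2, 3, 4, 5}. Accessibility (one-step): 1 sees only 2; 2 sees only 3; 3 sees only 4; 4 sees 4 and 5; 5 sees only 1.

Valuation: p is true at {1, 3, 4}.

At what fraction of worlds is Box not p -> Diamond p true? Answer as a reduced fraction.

1: Box not p is T, Diamond p is F. ✗
2: Box not p is F, Diamond p is T. ✓
3: Box not p is F, Diamond p is T. ✓
4: Box not p is F, Diamond p is T. ✓
5: Box not p is F, Diamond p is T. ✓
That's 4 of 5 worlds, so 4/5.

4/5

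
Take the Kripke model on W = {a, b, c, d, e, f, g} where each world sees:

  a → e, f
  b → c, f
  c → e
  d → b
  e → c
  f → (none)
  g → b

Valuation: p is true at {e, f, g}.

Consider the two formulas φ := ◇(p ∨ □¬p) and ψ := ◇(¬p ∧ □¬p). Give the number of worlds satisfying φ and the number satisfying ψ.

3 and 0

For ◇(p ∨ □¬p):
a: successors {e, f}; p ∨ □¬p there: e:T, f:T. ✓
b: successors {c, f}; p ∨ □¬p there: c:F, f:T. ✓
c: successors {e}; p ∨ □¬p there: e:T. ✓
d: successors {b}; p ∨ □¬p there: b:F. ✗
e: successors {c}; p ∨ □¬p there: c:F. ✗
f: no successors, so ◇(p ∨ □¬p) fails. ✗
g: successors {b}; p ∨ □¬p there: b:F. ✗
— 3 worlds.
For ◇(¬p ∧ □¬p):
a: successors {e, f}; ¬p ∧ □¬p there: e:F, f:F. ✗
b: successors {c, f}; ¬p ∧ □¬p there: c:F, f:F. ✗
c: successors {e}; ¬p ∧ □¬p there: e:F. ✗
d: successors {b}; ¬p ∧ □¬p there: b:F. ✗
e: successors {c}; ¬p ∧ □¬p there: c:F. ✗
f: no successors, so ◇(¬p ∧ □¬p) fails. ✗
g: successors {b}; ¬p ∧ □¬p there: b:F. ✗
— 0 worlds.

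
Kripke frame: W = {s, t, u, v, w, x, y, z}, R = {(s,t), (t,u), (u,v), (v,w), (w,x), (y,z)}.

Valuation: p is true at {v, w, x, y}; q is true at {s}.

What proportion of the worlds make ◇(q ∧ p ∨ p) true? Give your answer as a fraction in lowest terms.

s: successors {t}; q ∧ p ∨ p there: t:F. ✗
t: successors {u}; q ∧ p ∨ p there: u:F. ✗
u: successors {v}; q ∧ p ∨ p there: v:T. ✓
v: successors {w}; q ∧ p ∨ p there: w:T. ✓
w: successors {x}; q ∧ p ∨ p there: x:T. ✓
x: no successors, so ◇(q ∧ p ∨ p) fails. ✗
y: successors {z}; q ∧ p ∨ p there: z:F. ✗
z: no successors, so ◇(q ∧ p ∨ p) fails. ✗
That's 3 of 8 worlds, so 3/8.

3/8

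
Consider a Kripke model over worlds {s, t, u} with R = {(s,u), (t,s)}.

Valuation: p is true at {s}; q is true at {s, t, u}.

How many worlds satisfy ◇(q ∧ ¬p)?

1

s: successors {u}; q ∧ ¬p there: u:T. ✓
t: successors {s}; q ∧ ¬p there: s:F. ✗
u: no successors, so ◇(q ∧ ¬p) fails. ✗
Satisfying worlds: {s}.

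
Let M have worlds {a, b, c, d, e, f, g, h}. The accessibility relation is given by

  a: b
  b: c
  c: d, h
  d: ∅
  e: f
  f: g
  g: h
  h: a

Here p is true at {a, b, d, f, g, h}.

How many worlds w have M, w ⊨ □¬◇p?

a: successors {b}; ¬◇p there: b:T. ✓
b: successors {c}; ¬◇p there: c:F. ✗
c: successors {d, h}; ¬◇p there: d:T, h:F. ✗
d: no successors, so □¬◇p holds vacuously. ✓
e: successors {f}; ¬◇p there: f:F. ✗
f: successors {g}; ¬◇p there: g:F. ✗
g: successors {h}; ¬◇p there: h:F. ✗
h: successors {a}; ¬◇p there: a:F. ✗
Satisfying worlds: {a, d}.

2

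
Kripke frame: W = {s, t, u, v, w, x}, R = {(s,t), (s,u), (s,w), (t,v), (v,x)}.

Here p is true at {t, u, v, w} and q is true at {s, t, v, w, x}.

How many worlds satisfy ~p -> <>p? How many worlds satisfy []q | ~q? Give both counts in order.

For ~p -> <>p:
s: ~p is T, <>p is T. ✓
t: ~p is F, <>p is T. ✓
u: ~p is F, <>p is F. ✓
v: ~p is F, <>p is F. ✓
w: ~p is F, <>p is F. ✓
x: ~p is T, <>p is F. ✗
— 5 worlds.
For []q | ~q:
s: []q is F, ~q is F. ✗
t: []q is T, ~q is F. ✓
u: []q is T, ~q is T. ✓
v: []q is T, ~q is F. ✓
w: []q is T, ~q is F. ✓
x: []q is T, ~q is F. ✓
— 5 worlds.

5 and 5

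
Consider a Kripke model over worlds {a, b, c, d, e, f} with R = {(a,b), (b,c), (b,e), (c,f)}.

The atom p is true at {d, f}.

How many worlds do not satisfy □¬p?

a: successors {b}; ¬p there: b:T. ✓
b: successors {c, e}; ¬p there: c:T, e:T. ✓
c: successors {f}; ¬p there: f:F. ✗
d: no successors, so □¬p holds vacuously. ✓
e: no successors, so □¬p holds vacuously. ✓
f: no successors, so □¬p holds vacuously. ✓
Satisfying worlds: {a, b, d, e, f}.
So □¬p fails at the other 1 world.

1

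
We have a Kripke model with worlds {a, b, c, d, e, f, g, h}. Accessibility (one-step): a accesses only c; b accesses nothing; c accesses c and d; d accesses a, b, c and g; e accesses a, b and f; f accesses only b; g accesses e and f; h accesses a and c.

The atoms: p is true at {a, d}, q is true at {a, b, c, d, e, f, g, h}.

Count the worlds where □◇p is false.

5

a: successors {c}; ◇p there: c:T. ✓
b: no successors, so □◇p holds vacuously. ✓
c: successors {c, d}; ◇p there: c:T, d:T. ✓
d: successors {a, b, c, g}; ◇p there: a:F, b:F, c:T, g:F. ✗
e: successors {a, b, f}; ◇p there: a:F, b:F, f:F. ✗
f: successors {b}; ◇p there: b:F. ✗
g: successors {e, f}; ◇p there: e:T, f:F. ✗
h: successors {a, c}; ◇p there: a:F, c:T. ✗
Satisfying worlds: {a, b, c}.
So □◇p fails at the other 5 worlds.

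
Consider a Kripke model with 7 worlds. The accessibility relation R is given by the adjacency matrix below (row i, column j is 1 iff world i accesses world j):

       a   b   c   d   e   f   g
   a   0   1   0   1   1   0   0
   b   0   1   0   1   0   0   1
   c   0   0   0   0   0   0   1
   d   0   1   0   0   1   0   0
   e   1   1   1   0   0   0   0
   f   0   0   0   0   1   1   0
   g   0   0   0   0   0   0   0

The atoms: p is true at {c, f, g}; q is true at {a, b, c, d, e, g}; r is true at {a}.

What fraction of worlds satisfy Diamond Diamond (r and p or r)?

3/7

a: successors {b, d, e}; Diamond (r and p or r) there: b:F, d:F, e:T. ✓
b: successors {b, d, g}; Diamond (r and p or r) there: b:F, d:F, g:F. ✗
c: successors {g}; Diamond (r and p or r) there: g:F. ✗
d: successors {b, e}; Diamond (r and p or r) there: b:F, e:T. ✓
e: successors {a, b, c}; Diamond (r and p or r) there: a:F, b:F, c:F. ✗
f: successors {e, f}; Diamond (r and p or r) there: e:T, f:F. ✓
g: no successors, so Diamond Diamond (r and p or r) fails. ✗
That's 3 of 7 worlds, so 3/7.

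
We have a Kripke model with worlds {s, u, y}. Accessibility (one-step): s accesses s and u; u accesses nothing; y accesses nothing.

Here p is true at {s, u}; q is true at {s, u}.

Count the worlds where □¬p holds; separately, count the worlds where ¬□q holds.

For □¬p:
s: successors {s, u}; ¬p there: s:F, u:F. ✗
u: no successors, so □¬p holds vacuously. ✓
y: no successors, so □¬p holds vacuously. ✓
— 2 worlds.
For ¬□q:
s: □q is T. ✗
u: □q is T. ✗
y: □q is T. ✗
— 0 worlds.

2 and 0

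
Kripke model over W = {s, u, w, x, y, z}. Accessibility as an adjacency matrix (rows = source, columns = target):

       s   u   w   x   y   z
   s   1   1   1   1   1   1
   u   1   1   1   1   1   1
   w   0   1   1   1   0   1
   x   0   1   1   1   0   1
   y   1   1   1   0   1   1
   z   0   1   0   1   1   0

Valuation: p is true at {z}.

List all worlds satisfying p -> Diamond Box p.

s: p is F, Diamond Box p is F. ✓
u: p is F, Diamond Box p is F. ✓
w: p is F, Diamond Box p is F. ✓
x: p is F, Diamond Box p is F. ✓
y: p is F, Diamond Box p is F. ✓
z: p is T, Diamond Box p is F. ✗

{s, u, w, x, y}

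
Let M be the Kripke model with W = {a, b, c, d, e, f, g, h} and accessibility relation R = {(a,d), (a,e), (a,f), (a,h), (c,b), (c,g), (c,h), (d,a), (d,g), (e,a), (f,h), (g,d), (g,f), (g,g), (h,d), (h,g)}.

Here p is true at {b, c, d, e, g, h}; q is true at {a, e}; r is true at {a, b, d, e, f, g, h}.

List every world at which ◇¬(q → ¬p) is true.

a: successors {d, e, f, h}; ¬(q → ¬p) there: d:F, e:T, f:F, h:F. ✓
b: no successors, so ◇¬(q → ¬p) fails. ✗
c: successors {b, g, h}; ¬(q → ¬p) there: b:F, g:F, h:F. ✗
d: successors {a, g}; ¬(q → ¬p) there: a:F, g:F. ✗
e: successors {a}; ¬(q → ¬p) there: a:F. ✗
f: successors {h}; ¬(q → ¬p) there: h:F. ✗
g: successors {d, f, g}; ¬(q → ¬p) there: d:F, f:F, g:F. ✗
h: successors {d, g}; ¬(q → ¬p) there: d:F, g:F. ✗

{a}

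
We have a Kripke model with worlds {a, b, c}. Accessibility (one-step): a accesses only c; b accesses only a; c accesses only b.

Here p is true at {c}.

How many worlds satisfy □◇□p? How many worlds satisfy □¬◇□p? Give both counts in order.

1 and 2

For □◇□p:
a: successors {c}; ◇□p there: c:F. ✗
b: successors {a}; ◇□p there: a:F. ✗
c: successors {b}; ◇□p there: b:T. ✓
— 1 world.
For □¬◇□p:
a: successors {c}; ¬◇□p there: c:T. ✓
b: successors {a}; ¬◇□p there: a:T. ✓
c: successors {b}; ¬◇□p there: b:F. ✗
— 2 worlds.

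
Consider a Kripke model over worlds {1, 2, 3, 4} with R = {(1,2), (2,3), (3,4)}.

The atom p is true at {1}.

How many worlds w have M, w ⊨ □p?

1

1: successors {2}; p there: 2:F. ✗
2: successors {3}; p there: 3:F. ✗
3: successors {4}; p there: 4:F. ✗
4: no successors, so □p holds vacuously. ✓
Satisfying worlds: {4}.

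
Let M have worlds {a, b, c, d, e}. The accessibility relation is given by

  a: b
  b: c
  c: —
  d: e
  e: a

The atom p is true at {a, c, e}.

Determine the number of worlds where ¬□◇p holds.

a: □◇p is T. ✗
b: □◇p is F. ✓
c: □◇p is T. ✗
d: □◇p is T. ✗
e: □◇p is F. ✓
Satisfying worlds: {b, e}.

2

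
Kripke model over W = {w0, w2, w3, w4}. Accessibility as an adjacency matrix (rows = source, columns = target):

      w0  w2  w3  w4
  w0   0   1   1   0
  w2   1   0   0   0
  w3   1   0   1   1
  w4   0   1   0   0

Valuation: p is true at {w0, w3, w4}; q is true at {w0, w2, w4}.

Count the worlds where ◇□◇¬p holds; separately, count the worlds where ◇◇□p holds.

For ◇□◇¬p:
w0: successors {w2, w3}; □◇¬p there: w2:T, w3:F. ✓
w2: successors {w0}; □◇¬p there: w0:F. ✗
w3: successors {w0, w3, w4}; □◇¬p there: w0:F, w3:F, w4:F. ✗
w4: successors {w2}; □◇¬p there: w2:T. ✓
— 2 worlds.
For ◇◇□p:
w0: successors {w2, w3}; ◇□p there: w2:F, w3:T. ✓
w2: successors {w0}; ◇□p there: w0:T. ✓
w3: successors {w0, w3, w4}; ◇□p there: w0:T, w3:T, w4:T. ✓
w4: successors {w2}; ◇□p there: w2:F. ✗
— 3 worlds.

2 and 3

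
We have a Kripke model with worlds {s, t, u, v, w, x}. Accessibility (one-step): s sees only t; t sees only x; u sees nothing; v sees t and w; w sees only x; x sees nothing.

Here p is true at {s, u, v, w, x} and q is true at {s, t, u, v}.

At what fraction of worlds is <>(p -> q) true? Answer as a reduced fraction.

s: successors {t}; p -> q there: t:T. ✓
t: successors {x}; p -> q there: x:F. ✗
u: no successors, so <>(p -> q) fails. ✗
v: successors {t, w}; p -> q there: t:T, w:F. ✓
w: successors {x}; p -> q there: x:F. ✗
x: no successors, so <>(p -> q) fails. ✗
That's 2 of 6 worlds, so 2/6 = 1/3.

1/3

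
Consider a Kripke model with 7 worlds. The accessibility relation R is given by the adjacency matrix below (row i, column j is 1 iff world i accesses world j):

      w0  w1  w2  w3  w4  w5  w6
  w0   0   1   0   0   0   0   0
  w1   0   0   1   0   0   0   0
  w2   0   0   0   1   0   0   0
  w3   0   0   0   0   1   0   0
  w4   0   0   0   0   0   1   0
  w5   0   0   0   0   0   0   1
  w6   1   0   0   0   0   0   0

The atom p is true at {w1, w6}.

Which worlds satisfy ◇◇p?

{w4, w6}

w0: successors {w1}; ◇p there: w1:F. ✗
w1: successors {w2}; ◇p there: w2:F. ✗
w2: successors {w3}; ◇p there: w3:F. ✗
w3: successors {w4}; ◇p there: w4:F. ✗
w4: successors {w5}; ◇p there: w5:T. ✓
w5: successors {w6}; ◇p there: w6:F. ✗
w6: successors {w0}; ◇p there: w0:T. ✓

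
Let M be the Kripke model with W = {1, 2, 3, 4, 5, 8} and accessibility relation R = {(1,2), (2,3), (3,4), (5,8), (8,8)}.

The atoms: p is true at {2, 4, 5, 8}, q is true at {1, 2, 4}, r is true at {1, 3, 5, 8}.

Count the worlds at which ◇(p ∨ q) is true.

1: successors {2}; p ∨ q there: 2:T. ✓
2: successors {3}; p ∨ q there: 3:F. ✗
3: successors {4}; p ∨ q there: 4:T. ✓
4: no successors, so ◇(p ∨ q) fails. ✗
5: successors {8}; p ∨ q there: 8:T. ✓
8: successors {8}; p ∨ q there: 8:T. ✓
Satisfying worlds: {1, 3, 5, 8}.

4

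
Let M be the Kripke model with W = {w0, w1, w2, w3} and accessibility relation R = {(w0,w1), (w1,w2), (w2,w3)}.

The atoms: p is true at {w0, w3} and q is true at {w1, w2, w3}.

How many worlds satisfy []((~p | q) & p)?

w0: successors {w1}; (~p | q) & p there: w1:F. ✗
w1: successors {w2}; (~p | q) & p there: w2:F. ✗
w2: successors {w3}; (~p | q) & p there: w3:T. ✓
w3: no successors, so []((~p | q) & p) holds vacuously. ✓
Satisfying worlds: {w2, w3}.

2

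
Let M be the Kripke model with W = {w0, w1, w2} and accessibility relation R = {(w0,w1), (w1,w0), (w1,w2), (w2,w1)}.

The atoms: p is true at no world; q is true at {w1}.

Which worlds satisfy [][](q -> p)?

w0: successors {w1}; [](q -> p) there: w1:T. ✓
w1: successors {w0, w2}; [](q -> p) there: w0:F, w2:F. ✗
w2: successors {w1}; [](q -> p) there: w1:T. ✓

{w0, w2}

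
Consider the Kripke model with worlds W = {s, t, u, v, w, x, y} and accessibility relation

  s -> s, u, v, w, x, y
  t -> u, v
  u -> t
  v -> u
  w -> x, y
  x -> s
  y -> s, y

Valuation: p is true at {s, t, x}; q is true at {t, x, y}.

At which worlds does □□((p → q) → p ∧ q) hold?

s: successors {s, u, v, w, x, y}; □((p → q) → p ∧ q) there: s:F, u:T, v:F, w:F, x:T, y:F. ✗
t: successors {u, v}; □((p → q) → p ∧ q) there: u:T, v:F. ✗
u: successors {t}; □((p → q) → p ∧ q) there: t:F. ✗
v: successors {u}; □((p → q) → p ∧ q) there: u:T. ✓
w: successors {x, y}; □((p → q) → p ∧ q) there: x:T, y:F. ✗
x: successors {s}; □((p → q) → p ∧ q) there: s:F. ✗
y: successors {s, y}; □((p → q) → p ∧ q) there: s:F, y:F. ✗

{v}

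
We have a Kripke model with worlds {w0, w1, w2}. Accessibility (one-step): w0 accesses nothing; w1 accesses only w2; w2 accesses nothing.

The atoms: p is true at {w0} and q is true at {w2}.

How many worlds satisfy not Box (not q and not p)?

w0: Box (not q and not p) is T. ✗
w1: Box (not q and not p) is F. ✓
w2: Box (not q and not p) is T. ✗
Satisfying worlds: {w1}.

1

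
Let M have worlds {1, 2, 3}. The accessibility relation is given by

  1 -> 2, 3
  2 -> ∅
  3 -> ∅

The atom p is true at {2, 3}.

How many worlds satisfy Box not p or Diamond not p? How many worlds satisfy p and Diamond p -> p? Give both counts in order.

2 and 3

For Box not p or Diamond not p:
1: Box not p is F, Diamond not p is F. ✗
2: Box not p is T, Diamond not p is F. ✓
3: Box not p is T, Diamond not p is F. ✓
— 2 worlds.
For p and Diamond p -> p:
1: p and Diamond p is F, p is F. ✓
2: p and Diamond p is F, p is T. ✓
3: p and Diamond p is F, p is T. ✓
— 3 worlds.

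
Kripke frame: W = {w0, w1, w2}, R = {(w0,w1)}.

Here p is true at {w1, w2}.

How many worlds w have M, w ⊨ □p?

w0: successors {w1}; p there: w1:T. ✓
w1: no successors, so □p holds vacuously. ✓
w2: no successors, so □p holds vacuously. ✓
Satisfying worlds: {w0, w1, w2}.

3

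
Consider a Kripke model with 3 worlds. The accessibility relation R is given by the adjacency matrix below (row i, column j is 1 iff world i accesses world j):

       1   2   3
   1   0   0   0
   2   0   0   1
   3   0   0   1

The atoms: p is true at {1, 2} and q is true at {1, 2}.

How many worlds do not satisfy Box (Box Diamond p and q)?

1: no successors, so Box (Box Diamond p and q) holds vacuously. ✓
2: successors {3}; Box Diamond p and q there: 3:F. ✗
3: successors {3}; Box Diamond p and q there: 3:F. ✗
Satisfying worlds: {1}.
So Box (Box Diamond p and q) fails at the other 2 worlds.

2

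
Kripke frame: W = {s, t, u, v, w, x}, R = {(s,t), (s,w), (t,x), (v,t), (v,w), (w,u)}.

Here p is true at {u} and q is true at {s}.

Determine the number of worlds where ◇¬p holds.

3

s: successors {t, w}; ¬p there: t:T, w:T. ✓
t: successors {x}; ¬p there: x:T. ✓
u: no successors, so ◇¬p fails. ✗
v: successors {t, w}; ¬p there: t:T, w:T. ✓
w: successors {u}; ¬p there: u:F. ✗
x: no successors, so ◇¬p fails. ✗
Satisfying worlds: {s, t, v}.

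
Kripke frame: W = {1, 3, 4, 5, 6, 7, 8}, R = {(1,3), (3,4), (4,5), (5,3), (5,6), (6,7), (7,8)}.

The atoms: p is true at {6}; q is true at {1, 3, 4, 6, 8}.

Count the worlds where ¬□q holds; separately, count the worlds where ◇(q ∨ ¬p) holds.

2 and 6

For ¬□q:
1: □q is T. ✗
3: □q is T. ✗
4: □q is F. ✓
5: □q is T. ✗
6: □q is F. ✓
7: □q is T. ✗
8: □q is T. ✗
— 2 worlds.
For ◇(q ∨ ¬p):
1: successors {3}; q ∨ ¬p there: 3:T. ✓
3: successors {4}; q ∨ ¬p there: 4:T. ✓
4: successors {5}; q ∨ ¬p there: 5:T. ✓
5: successors {3, 6}; q ∨ ¬p there: 3:T, 6:T. ✓
6: successors {7}; q ∨ ¬p there: 7:T. ✓
7: successors {8}; q ∨ ¬p there: 8:T. ✓
8: no successors, so ◇(q ∨ ¬p) fails. ✗
— 6 worlds.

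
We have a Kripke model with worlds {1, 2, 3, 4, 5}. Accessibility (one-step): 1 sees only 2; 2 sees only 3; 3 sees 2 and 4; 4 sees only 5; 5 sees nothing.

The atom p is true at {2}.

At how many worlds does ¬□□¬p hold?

1: □□¬p is T. ✗
2: □□¬p is F. ✓
3: □□¬p is T. ✗
4: □□¬p is T. ✗
5: □□¬p is T. ✗
Satisfying worlds: {2}.

1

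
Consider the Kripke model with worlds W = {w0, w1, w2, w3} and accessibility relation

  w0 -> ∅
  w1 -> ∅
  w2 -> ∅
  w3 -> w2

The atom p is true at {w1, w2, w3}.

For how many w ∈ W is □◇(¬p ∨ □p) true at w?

w0: no successors, so □◇(¬p ∨ □p) holds vacuously. ✓
w1: no successors, so □◇(¬p ∨ □p) holds vacuously. ✓
w2: no successors, so □◇(¬p ∨ □p) holds vacuously. ✓
w3: successors {w2}; ◇(¬p ∨ □p) there: w2:F. ✗
Satisfying worlds: {w0, w1, w2}.

3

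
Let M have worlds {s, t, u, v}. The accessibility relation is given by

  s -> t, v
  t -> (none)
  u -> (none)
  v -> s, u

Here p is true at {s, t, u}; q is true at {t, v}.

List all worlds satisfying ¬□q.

{v}

s: □q is T. ✗
t: □q is T. ✗
u: □q is T. ✗
v: □q is F. ✓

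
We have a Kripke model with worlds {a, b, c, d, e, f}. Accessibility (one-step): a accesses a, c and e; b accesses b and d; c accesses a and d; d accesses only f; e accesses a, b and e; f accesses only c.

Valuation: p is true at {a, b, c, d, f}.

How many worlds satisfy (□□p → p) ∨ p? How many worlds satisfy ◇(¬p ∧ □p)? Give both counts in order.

For (□□p → p) ∨ p:
a: □□p → p is T, p is T. ✓
b: □□p → p is T, p is T. ✓
c: □□p → p is T, p is T. ✓
d: □□p → p is T, p is T. ✓
e: □□p → p is T, p is F. ✓
f: □□p → p is T, p is T. ✓
— 6 worlds.
For ◇(¬p ∧ □p):
a: successors {a, c, e}; ¬p ∧ □p there: a:F, c:F, e:F. ✗
b: successors {b, d}; ¬p ∧ □p there: b:F, d:F. ✗
c: successors {a, d}; ¬p ∧ □p there: a:F, d:F. ✗
d: successors {f}; ¬p ∧ □p there: f:F. ✗
e: successors {a, b, e}; ¬p ∧ □p there: a:F, b:F, e:F. ✗
f: successors {c}; ¬p ∧ □p there: c:F. ✗
— 0 worlds.

6 and 0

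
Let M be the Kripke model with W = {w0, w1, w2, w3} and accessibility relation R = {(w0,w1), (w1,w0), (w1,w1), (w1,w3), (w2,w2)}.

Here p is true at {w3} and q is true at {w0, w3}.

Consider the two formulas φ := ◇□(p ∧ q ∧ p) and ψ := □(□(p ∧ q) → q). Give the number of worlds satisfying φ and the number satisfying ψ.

1 and 4

For ◇□(p ∧ q ∧ p):
w0: successors {w1}; □(p ∧ q ∧ p) there: w1:F. ✗
w1: successors {w0, w1, w3}; □(p ∧ q ∧ p) there: w0:F, w1:F, w3:T. ✓
w2: successors {w2}; □(p ∧ q ∧ p) there: w2:F. ✗
w3: no successors, so ◇□(p ∧ q ∧ p) fails. ✗
— 1 world.
For □(□(p ∧ q) → q):
w0: successors {w1}; □(p ∧ q) → q there: w1:T. ✓
w1: successors {w0, w1, w3}; □(p ∧ q) → q there: w0:T, w1:T, w3:T. ✓
w2: successors {w2}; □(p ∧ q) → q there: w2:T. ✓
w3: no successors, so □(□(p ∧ q) → q) holds vacuously. ✓
— 4 worlds.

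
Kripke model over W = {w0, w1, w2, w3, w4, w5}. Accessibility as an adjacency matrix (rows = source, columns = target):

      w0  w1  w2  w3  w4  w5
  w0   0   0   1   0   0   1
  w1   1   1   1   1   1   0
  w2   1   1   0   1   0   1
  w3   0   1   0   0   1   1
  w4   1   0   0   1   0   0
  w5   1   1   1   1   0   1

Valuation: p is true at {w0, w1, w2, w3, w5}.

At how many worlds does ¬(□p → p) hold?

w0: □p → p is T. ✗
w1: □p → p is T. ✗
w2: □p → p is T. ✗
w3: □p → p is T. ✗
w4: □p → p is F. ✓
w5: □p → p is T. ✗
Satisfying worlds: {w4}.

1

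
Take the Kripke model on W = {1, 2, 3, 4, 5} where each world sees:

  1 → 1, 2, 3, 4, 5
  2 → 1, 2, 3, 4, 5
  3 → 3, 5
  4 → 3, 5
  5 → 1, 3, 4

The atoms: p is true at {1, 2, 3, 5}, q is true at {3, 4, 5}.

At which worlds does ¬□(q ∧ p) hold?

{1, 2, 5}

1: □(q ∧ p) is F. ✓
2: □(q ∧ p) is F. ✓
3: □(q ∧ p) is T. ✗
4: □(q ∧ p) is T. ✗
5: □(q ∧ p) is F. ✓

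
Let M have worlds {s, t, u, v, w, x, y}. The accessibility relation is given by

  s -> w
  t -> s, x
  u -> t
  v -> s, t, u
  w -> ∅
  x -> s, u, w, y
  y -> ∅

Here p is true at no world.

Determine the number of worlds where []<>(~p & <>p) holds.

2

s: successors {w}; <>(~p & <>p) there: w:F. ✗
t: successors {s, x}; <>(~p & <>p) there: s:F, x:F. ✗
u: successors {t}; <>(~p & <>p) there: t:F. ✗
v: successors {s, t, u}; <>(~p & <>p) there: s:F, t:F, u:F. ✗
w: no successors, so []<>(~p & <>p) holds vacuously. ✓
x: successors {s, u, w, y}; <>(~p & <>p) there: s:F, u:F, w:F, y:F. ✗
y: no successors, so []<>(~p & <>p) holds vacuously. ✓
Satisfying worlds: {w, y}.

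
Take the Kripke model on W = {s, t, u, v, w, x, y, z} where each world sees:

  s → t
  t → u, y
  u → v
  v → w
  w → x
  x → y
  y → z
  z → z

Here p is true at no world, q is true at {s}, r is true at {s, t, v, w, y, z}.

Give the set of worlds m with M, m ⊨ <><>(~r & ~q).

{s, v}

s: successors {t}; <>(~r & ~q) there: t:T. ✓
t: successors {u, y}; <>(~r & ~q) there: u:F, y:F. ✗
u: successors {v}; <>(~r & ~q) there: v:F. ✗
v: successors {w}; <>(~r & ~q) there: w:T. ✓
w: successors {x}; <>(~r & ~q) there: x:F. ✗
x: successors {y}; <>(~r & ~q) there: y:F. ✗
y: successors {z}; <>(~r & ~q) there: z:F. ✗
z: successors {z}; <>(~r & ~q) there: z:F. ✗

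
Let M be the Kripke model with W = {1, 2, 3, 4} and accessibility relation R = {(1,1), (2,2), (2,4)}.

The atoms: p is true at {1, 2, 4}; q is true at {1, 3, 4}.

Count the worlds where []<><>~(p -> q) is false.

1: successors {1}; <><>~(p -> q) there: 1:F. ✗
2: successors {2, 4}; <><>~(p -> q) there: 2:T, 4:F. ✗
3: no successors, so []<><>~(p -> q) holds vacuously. ✓
4: no successors, so []<><>~(p -> q) holds vacuously. ✓
Satisfying worlds: {3, 4}.
So []<><>~(p -> q) fails at the other 2 worlds.

2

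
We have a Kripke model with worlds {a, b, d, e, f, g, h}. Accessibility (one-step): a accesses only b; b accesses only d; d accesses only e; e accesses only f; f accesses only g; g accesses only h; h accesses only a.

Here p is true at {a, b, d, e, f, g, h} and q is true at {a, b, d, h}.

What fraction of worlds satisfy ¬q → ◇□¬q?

a: ¬q is F, ◇□¬q is F. ✓
b: ¬q is F, ◇□¬q is T. ✓
d: ¬q is F, ◇□¬q is T. ✓
e: ¬q is T, ◇□¬q is T. ✓
f: ¬q is T, ◇□¬q is F. ✗
g: ¬q is T, ◇□¬q is F. ✗
h: ¬q is F, ◇□¬q is F. ✓
That's 5 of 7 worlds, so 5/7.

5/7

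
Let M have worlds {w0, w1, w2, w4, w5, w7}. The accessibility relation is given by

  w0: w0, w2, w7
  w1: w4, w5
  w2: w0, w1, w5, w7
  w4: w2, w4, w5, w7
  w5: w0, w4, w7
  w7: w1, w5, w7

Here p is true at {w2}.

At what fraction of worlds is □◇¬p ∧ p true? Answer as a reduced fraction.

1/6

w0: □◇¬p is T, p is F. ✗
w1: □◇¬p is T, p is F. ✗
w2: □◇¬p is T, p is T. ✓
w4: □◇¬p is T, p is F. ✗
w5: □◇¬p is T, p is F. ✗
w7: □◇¬p is T, p is F. ✗
That's 1 of 6 worlds, so 1/6.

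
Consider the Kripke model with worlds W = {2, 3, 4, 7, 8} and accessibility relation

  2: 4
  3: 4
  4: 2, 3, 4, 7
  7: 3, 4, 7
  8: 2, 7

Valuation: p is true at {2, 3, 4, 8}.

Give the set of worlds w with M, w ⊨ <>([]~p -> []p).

2: successors {4}; []~p -> []p there: 4:T. ✓
3: successors {4}; []~p -> []p there: 4:T. ✓
4: successors {2, 3, 4, 7}; []~p -> []p there: 2:T, 3:T, 4:T, 7:T. ✓
7: successors {3, 4, 7}; []~p -> []p there: 3:T, 4:T, 7:T. ✓
8: successors {2, 7}; []~p -> []p there: 2:T, 7:T. ✓

{2, 3, 4, 7, 8}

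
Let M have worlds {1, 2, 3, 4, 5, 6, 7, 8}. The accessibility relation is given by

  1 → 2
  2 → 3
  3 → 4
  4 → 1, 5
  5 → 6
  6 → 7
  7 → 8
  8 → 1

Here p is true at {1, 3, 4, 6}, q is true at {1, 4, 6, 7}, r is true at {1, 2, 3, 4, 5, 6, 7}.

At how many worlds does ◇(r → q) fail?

1: successors {2}; r → q there: 2:F. ✗
2: successors {3}; r → q there: 3:F. ✗
3: successors {4}; r → q there: 4:T. ✓
4: successors {1, 5}; r → q there: 1:T, 5:F. ✓
5: successors {6}; r → q there: 6:T. ✓
6: successors {7}; r → q there: 7:T. ✓
7: successors {8}; r → q there: 8:T. ✓
8: successors {1}; r → q there: 1:T. ✓
Satisfying worlds: {3, 4, 5, 6, 7, 8}.
So ◇(r → q) fails at the other 2 worlds.

2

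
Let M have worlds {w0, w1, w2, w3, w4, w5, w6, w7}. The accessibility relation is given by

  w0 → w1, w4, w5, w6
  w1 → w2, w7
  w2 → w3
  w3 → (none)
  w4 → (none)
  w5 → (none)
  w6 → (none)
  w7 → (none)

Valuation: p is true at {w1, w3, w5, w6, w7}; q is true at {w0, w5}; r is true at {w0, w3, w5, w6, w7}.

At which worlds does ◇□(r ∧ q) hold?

w0: successors {w1, w4, w5, w6}; □(r ∧ q) there: w1:F, w4:T, w5:T, w6:T. ✓
w1: successors {w2, w7}; □(r ∧ q) there: w2:F, w7:T. ✓
w2: successors {w3}; □(r ∧ q) there: w3:T. ✓
w3: no successors, so ◇□(r ∧ q) fails. ✗
w4: no successors, so ◇□(r ∧ q) fails. ✗
w5: no successors, so ◇□(r ∧ q) fails. ✗
w6: no successors, so ◇□(r ∧ q) fails. ✗
w7: no successors, so ◇□(r ∧ q) fails. ✗

{w0, w1, w2}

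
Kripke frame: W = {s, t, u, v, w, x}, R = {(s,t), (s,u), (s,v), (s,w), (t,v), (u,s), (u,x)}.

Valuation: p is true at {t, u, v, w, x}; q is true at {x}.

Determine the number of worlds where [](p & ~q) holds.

s: successors {t, u, v, w}; p & ~q there: t:T, u:T, v:T, w:T. ✓
t: successors {v}; p & ~q there: v:T. ✓
u: successors {s, x}; p & ~q there: s:F, x:F. ✗
v: no successors, so [](p & ~q) holds vacuously. ✓
w: no successors, so [](p & ~q) holds vacuously. ✓
x: no successors, so [](p & ~q) holds vacuously. ✓
Satisfying worlds: {s, t, v, w, x}.

5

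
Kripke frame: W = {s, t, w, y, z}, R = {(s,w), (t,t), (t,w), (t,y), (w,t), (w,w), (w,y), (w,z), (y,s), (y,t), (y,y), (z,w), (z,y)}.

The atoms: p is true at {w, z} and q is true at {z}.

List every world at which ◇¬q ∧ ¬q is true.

s: ◇¬q is T, ¬q is T. ✓
t: ◇¬q is T, ¬q is T. ✓
w: ◇¬q is T, ¬q is T. ✓
y: ◇¬q is T, ¬q is T. ✓
z: ◇¬q is T, ¬q is F. ✗

{s, t, w, y}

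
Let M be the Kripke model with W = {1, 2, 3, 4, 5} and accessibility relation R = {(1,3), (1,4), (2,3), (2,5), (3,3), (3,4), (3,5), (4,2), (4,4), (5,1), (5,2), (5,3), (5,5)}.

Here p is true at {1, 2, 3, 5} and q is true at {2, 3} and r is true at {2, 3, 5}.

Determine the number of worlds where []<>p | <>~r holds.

5

1: []<>p is T, <>~r is T. ✓
2: []<>p is T, <>~r is F. ✓
3: []<>p is T, <>~r is T. ✓
4: []<>p is T, <>~r is T. ✓
5: []<>p is T, <>~r is T. ✓
Satisfying worlds: {1, 2, 3, 4, 5}.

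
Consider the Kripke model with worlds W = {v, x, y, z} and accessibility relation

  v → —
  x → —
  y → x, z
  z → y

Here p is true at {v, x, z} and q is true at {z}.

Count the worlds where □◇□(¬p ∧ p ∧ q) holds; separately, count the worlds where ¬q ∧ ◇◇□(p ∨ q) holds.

3 and 1

For □◇□(¬p ∧ p ∧ q):
v: no successors, so □◇□(¬p ∧ p ∧ q) holds vacuously. ✓
x: no successors, so □◇□(¬p ∧ p ∧ q) holds vacuously. ✓
y: successors {x, z}; ◇□(¬p ∧ p ∧ q) there: x:F, z:F. ✗
z: successors {y}; ◇□(¬p ∧ p ∧ q) there: y:T. ✓
— 3 worlds.
For ¬q ∧ ◇◇□(p ∨ q):
v: ¬q is T, ◇◇□(p ∨ q) is F. ✗
x: ¬q is T, ◇◇□(p ∨ q) is F. ✗
y: ¬q is T, ◇◇□(p ∨ q) is T. ✓
z: ¬q is F, ◇◇□(p ∨ q) is T. ✗
— 1 world.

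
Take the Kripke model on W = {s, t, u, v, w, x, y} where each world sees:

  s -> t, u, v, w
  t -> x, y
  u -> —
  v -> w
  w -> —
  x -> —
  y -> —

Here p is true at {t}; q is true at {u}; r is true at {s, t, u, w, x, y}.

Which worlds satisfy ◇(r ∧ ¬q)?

{s, t, v}

s: successors {t, u, v, w}; r ∧ ¬q there: t:T, u:F, v:F, w:T. ✓
t: successors {x, y}; r ∧ ¬q there: x:T, y:T. ✓
u: no successors, so ◇(r ∧ ¬q) fails. ✗
v: successors {w}; r ∧ ¬q there: w:T. ✓
w: no successors, so ◇(r ∧ ¬q) fails. ✗
x: no successors, so ◇(r ∧ ¬q) fails. ✗
y: no successors, so ◇(r ∧ ¬q) fails. ✗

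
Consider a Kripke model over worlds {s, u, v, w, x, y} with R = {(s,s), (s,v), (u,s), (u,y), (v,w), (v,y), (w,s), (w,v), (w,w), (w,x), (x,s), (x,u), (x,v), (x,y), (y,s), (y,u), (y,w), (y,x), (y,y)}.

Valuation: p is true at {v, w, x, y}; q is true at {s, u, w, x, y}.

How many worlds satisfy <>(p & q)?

s: successors {s, v}; p & q there: s:F, v:F. ✗
u: successors {s, y}; p & q there: s:F, y:T. ✓
v: successors {w, y}; p & q there: w:T, y:T. ✓
w: successors {s, v, w, x}; p & q there: s:F, v:F, w:T, x:T. ✓
x: successors {s, u, v, y}; p & q there: s:F, u:F, v:F, y:T. ✓
y: successors {s, u, w, x, y}; p & q there: s:F, u:F, w:T, x:T, y:T. ✓
Satisfying worlds: {u, v, w, x, y}.

5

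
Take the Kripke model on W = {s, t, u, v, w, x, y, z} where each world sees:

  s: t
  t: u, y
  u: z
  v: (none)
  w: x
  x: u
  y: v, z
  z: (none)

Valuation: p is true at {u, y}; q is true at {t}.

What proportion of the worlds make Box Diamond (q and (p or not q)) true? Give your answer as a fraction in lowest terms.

s: successors {t}; Diamond (q and (p or not q)) there: t:F. ✗
t: successors {u, y}; Diamond (q and (p or not q)) there: u:F, y:F. ✗
u: successors {z}; Diamond (q and (p or not q)) there: z:F. ✗
v: no successors, so Box Diamond (q and (p or not q)) holds vacuously. ✓
w: successors {x}; Diamond (q and (p or not q)) there: x:F. ✗
x: successors {u}; Diamond (q and (p or not q)) there: u:F. ✗
y: successors {v, z}; Diamond (q and (p or not q)) there: v:F, z:F. ✗
z: no successors, so Box Diamond (q and (p or not q)) holds vacuously. ✓
That's 2 of 8 worlds, so 2/8 = 1/4.

1/4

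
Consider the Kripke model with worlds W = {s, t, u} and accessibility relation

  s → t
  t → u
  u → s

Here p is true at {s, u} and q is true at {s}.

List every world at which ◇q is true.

{u}

s: successors {t}; q there: t:F. ✗
t: successors {u}; q there: u:F. ✗
u: successors {s}; q there: s:T. ✓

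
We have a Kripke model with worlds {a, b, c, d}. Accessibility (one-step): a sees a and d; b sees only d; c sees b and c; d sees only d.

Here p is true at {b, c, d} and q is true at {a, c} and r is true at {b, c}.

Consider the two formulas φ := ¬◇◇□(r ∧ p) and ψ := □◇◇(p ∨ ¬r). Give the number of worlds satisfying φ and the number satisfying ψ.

3 and 4

For ¬◇◇□(r ∧ p):
a: ◇◇□(r ∧ p) is F. ✓
b: ◇◇□(r ∧ p) is F. ✓
c: ◇◇□(r ∧ p) is T. ✗
d: ◇◇□(r ∧ p) is F. ✓
— 3 worlds.
For □◇◇(p ∨ ¬r):
a: successors {a, d}; ◇◇(p ∨ ¬r) there: a:T, d:T. ✓
b: successors {d}; ◇◇(p ∨ ¬r) there: d:T. ✓
c: successors {b, c}; ◇◇(p ∨ ¬r) there: b:T, c:T. ✓
d: successors {d}; ◇◇(p ∨ ¬r) there: d:T. ✓
— 4 worlds.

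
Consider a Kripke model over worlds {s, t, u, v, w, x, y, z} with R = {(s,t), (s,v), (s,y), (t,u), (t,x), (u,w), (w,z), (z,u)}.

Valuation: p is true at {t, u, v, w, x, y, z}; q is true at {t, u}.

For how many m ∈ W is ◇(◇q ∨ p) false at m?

3

s: successors {t, v, y}; ◇q ∨ p there: t:T, v:T, y:T. ✓
t: successors {u, x}; ◇q ∨ p there: u:T, x:T. ✓
u: successors {w}; ◇q ∨ p there: w:T. ✓
v: no successors, so ◇(◇q ∨ p) fails. ✗
w: successors {z}; ◇q ∨ p there: z:T. ✓
x: no successors, so ◇(◇q ∨ p) fails. ✗
y: no successors, so ◇(◇q ∨ p) fails. ✗
z: successors {u}; ◇q ∨ p there: u:T. ✓
Satisfying worlds: {s, t, u, w, z}.
So ◇(◇q ∨ p) fails at the other 3 worlds.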